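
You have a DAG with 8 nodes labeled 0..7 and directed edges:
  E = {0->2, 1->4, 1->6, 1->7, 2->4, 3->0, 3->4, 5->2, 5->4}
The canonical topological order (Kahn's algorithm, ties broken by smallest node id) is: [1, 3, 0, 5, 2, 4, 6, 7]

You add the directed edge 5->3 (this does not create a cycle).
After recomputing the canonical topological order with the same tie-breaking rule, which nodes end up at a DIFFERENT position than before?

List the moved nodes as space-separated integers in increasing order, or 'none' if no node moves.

Answer: 0 3 5

Derivation:
Old toposort: [1, 3, 0, 5, 2, 4, 6, 7]
Added edge 5->3
Recompute Kahn (smallest-id tiebreak):
  initial in-degrees: [1, 0, 2, 1, 4, 0, 1, 1]
  ready (indeg=0): [1, 5]
  pop 1: indeg[4]->3; indeg[6]->0; indeg[7]->0 | ready=[5, 6, 7] | order so far=[1]
  pop 5: indeg[2]->1; indeg[3]->0; indeg[4]->2 | ready=[3, 6, 7] | order so far=[1, 5]
  pop 3: indeg[0]->0; indeg[4]->1 | ready=[0, 6, 7] | order so far=[1, 5, 3]
  pop 0: indeg[2]->0 | ready=[2, 6, 7] | order so far=[1, 5, 3, 0]
  pop 2: indeg[4]->0 | ready=[4, 6, 7] | order so far=[1, 5, 3, 0, 2]
  pop 4: no out-edges | ready=[6, 7] | order so far=[1, 5, 3, 0, 2, 4]
  pop 6: no out-edges | ready=[7] | order so far=[1, 5, 3, 0, 2, 4, 6]
  pop 7: no out-edges | ready=[] | order so far=[1, 5, 3, 0, 2, 4, 6, 7]
New canonical toposort: [1, 5, 3, 0, 2, 4, 6, 7]
Compare positions:
  Node 0: index 2 -> 3 (moved)
  Node 1: index 0 -> 0 (same)
  Node 2: index 4 -> 4 (same)
  Node 3: index 1 -> 2 (moved)
  Node 4: index 5 -> 5 (same)
  Node 5: index 3 -> 1 (moved)
  Node 6: index 6 -> 6 (same)
  Node 7: index 7 -> 7 (same)
Nodes that changed position: 0 3 5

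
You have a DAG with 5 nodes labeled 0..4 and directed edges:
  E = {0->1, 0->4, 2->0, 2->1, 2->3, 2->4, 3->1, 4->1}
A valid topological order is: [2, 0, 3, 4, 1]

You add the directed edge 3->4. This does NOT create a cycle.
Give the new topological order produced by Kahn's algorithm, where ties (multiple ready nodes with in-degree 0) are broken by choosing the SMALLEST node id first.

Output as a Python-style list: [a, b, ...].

Old toposort: [2, 0, 3, 4, 1]
Added edge: 3->4
Position of 3 (2) < position of 4 (3). Old order still valid.
Run Kahn's algorithm (break ties by smallest node id):
  initial in-degrees: [1, 4, 0, 1, 3]
  ready (indeg=0): [2]
  pop 2: indeg[0]->0; indeg[1]->3; indeg[3]->0; indeg[4]->2 | ready=[0, 3] | order so far=[2]
  pop 0: indeg[1]->2; indeg[4]->1 | ready=[3] | order so far=[2, 0]
  pop 3: indeg[1]->1; indeg[4]->0 | ready=[4] | order so far=[2, 0, 3]
  pop 4: indeg[1]->0 | ready=[1] | order so far=[2, 0, 3, 4]
  pop 1: no out-edges | ready=[] | order so far=[2, 0, 3, 4, 1]
  Result: [2, 0, 3, 4, 1]

Answer: [2, 0, 3, 4, 1]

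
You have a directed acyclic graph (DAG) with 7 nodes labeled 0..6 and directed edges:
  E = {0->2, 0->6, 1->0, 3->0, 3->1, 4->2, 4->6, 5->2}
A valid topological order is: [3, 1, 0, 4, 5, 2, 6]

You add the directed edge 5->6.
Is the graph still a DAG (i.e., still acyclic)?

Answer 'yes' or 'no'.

Given toposort: [3, 1, 0, 4, 5, 2, 6]
Position of 5: index 4; position of 6: index 6
New edge 5->6: forward
Forward edge: respects the existing order. Still a DAG, same toposort still valid.
Still a DAG? yes

Answer: yes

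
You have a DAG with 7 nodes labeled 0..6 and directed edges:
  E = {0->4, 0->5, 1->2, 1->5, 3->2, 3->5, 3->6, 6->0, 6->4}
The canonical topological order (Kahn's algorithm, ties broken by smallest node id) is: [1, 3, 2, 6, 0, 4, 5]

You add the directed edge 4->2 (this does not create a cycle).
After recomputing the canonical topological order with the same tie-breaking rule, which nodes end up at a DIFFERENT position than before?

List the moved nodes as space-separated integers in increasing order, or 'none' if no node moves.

Answer: 0 2 4 6

Derivation:
Old toposort: [1, 3, 2, 6, 0, 4, 5]
Added edge 4->2
Recompute Kahn (smallest-id tiebreak):
  initial in-degrees: [1, 0, 3, 0, 2, 3, 1]
  ready (indeg=0): [1, 3]
  pop 1: indeg[2]->2; indeg[5]->2 | ready=[3] | order so far=[1]
  pop 3: indeg[2]->1; indeg[5]->1; indeg[6]->0 | ready=[6] | order so far=[1, 3]
  pop 6: indeg[0]->0; indeg[4]->1 | ready=[0] | order so far=[1, 3, 6]
  pop 0: indeg[4]->0; indeg[5]->0 | ready=[4, 5] | order so far=[1, 3, 6, 0]
  pop 4: indeg[2]->0 | ready=[2, 5] | order so far=[1, 3, 6, 0, 4]
  pop 2: no out-edges | ready=[5] | order so far=[1, 3, 6, 0, 4, 2]
  pop 5: no out-edges | ready=[] | order so far=[1, 3, 6, 0, 4, 2, 5]
New canonical toposort: [1, 3, 6, 0, 4, 2, 5]
Compare positions:
  Node 0: index 4 -> 3 (moved)
  Node 1: index 0 -> 0 (same)
  Node 2: index 2 -> 5 (moved)
  Node 3: index 1 -> 1 (same)
  Node 4: index 5 -> 4 (moved)
  Node 5: index 6 -> 6 (same)
  Node 6: index 3 -> 2 (moved)
Nodes that changed position: 0 2 4 6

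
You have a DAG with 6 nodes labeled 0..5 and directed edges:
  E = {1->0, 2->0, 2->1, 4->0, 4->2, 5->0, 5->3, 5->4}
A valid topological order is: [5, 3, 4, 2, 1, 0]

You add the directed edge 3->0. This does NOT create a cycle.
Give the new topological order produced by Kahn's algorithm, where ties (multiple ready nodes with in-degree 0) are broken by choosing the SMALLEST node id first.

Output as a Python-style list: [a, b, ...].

Answer: [5, 3, 4, 2, 1, 0]

Derivation:
Old toposort: [5, 3, 4, 2, 1, 0]
Added edge: 3->0
Position of 3 (1) < position of 0 (5). Old order still valid.
Run Kahn's algorithm (break ties by smallest node id):
  initial in-degrees: [5, 1, 1, 1, 1, 0]
  ready (indeg=0): [5]
  pop 5: indeg[0]->4; indeg[3]->0; indeg[4]->0 | ready=[3, 4] | order so far=[5]
  pop 3: indeg[0]->3 | ready=[4] | order so far=[5, 3]
  pop 4: indeg[0]->2; indeg[2]->0 | ready=[2] | order so far=[5, 3, 4]
  pop 2: indeg[0]->1; indeg[1]->0 | ready=[1] | order so far=[5, 3, 4, 2]
  pop 1: indeg[0]->0 | ready=[0] | order so far=[5, 3, 4, 2, 1]
  pop 0: no out-edges | ready=[] | order so far=[5, 3, 4, 2, 1, 0]
  Result: [5, 3, 4, 2, 1, 0]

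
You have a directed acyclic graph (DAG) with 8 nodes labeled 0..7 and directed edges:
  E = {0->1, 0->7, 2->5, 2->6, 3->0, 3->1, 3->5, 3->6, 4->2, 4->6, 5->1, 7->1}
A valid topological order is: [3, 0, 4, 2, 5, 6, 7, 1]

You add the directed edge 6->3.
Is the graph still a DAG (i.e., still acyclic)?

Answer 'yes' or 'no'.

Answer: no

Derivation:
Given toposort: [3, 0, 4, 2, 5, 6, 7, 1]
Position of 6: index 5; position of 3: index 0
New edge 6->3: backward (u after v in old order)
Backward edge: old toposort is now invalid. Check if this creates a cycle.
Does 3 already reach 6? Reachable from 3: [0, 1, 3, 5, 6, 7]. YES -> cycle!
Still a DAG? no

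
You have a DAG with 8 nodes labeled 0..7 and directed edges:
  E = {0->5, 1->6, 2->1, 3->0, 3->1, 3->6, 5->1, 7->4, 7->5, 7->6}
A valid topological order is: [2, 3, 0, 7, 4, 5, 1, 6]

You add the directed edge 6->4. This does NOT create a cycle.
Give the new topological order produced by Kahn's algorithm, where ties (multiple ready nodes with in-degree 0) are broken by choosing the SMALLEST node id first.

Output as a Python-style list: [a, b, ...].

Old toposort: [2, 3, 0, 7, 4, 5, 1, 6]
Added edge: 6->4
Position of 6 (7) > position of 4 (4). Must reorder: 6 must now come before 4.
Run Kahn's algorithm (break ties by smallest node id):
  initial in-degrees: [1, 3, 0, 0, 2, 2, 3, 0]
  ready (indeg=0): [2, 3, 7]
  pop 2: indeg[1]->2 | ready=[3, 7] | order so far=[2]
  pop 3: indeg[0]->0; indeg[1]->1; indeg[6]->2 | ready=[0, 7] | order so far=[2, 3]
  pop 0: indeg[5]->1 | ready=[7] | order so far=[2, 3, 0]
  pop 7: indeg[4]->1; indeg[5]->0; indeg[6]->1 | ready=[5] | order so far=[2, 3, 0, 7]
  pop 5: indeg[1]->0 | ready=[1] | order so far=[2, 3, 0, 7, 5]
  pop 1: indeg[6]->0 | ready=[6] | order so far=[2, 3, 0, 7, 5, 1]
  pop 6: indeg[4]->0 | ready=[4] | order so far=[2, 3, 0, 7, 5, 1, 6]
  pop 4: no out-edges | ready=[] | order so far=[2, 3, 0, 7, 5, 1, 6, 4]
  Result: [2, 3, 0, 7, 5, 1, 6, 4]

Answer: [2, 3, 0, 7, 5, 1, 6, 4]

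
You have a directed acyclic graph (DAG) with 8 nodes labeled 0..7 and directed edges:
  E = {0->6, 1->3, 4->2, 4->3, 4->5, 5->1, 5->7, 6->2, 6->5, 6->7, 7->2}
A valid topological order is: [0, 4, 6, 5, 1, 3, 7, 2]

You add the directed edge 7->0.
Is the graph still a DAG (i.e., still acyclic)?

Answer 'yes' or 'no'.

Answer: no

Derivation:
Given toposort: [0, 4, 6, 5, 1, 3, 7, 2]
Position of 7: index 6; position of 0: index 0
New edge 7->0: backward (u after v in old order)
Backward edge: old toposort is now invalid. Check if this creates a cycle.
Does 0 already reach 7? Reachable from 0: [0, 1, 2, 3, 5, 6, 7]. YES -> cycle!
Still a DAG? no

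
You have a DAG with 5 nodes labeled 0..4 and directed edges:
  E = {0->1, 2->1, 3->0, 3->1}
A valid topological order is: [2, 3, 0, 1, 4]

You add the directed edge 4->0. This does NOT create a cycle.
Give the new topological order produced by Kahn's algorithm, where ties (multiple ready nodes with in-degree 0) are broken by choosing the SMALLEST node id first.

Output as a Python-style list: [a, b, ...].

Old toposort: [2, 3, 0, 1, 4]
Added edge: 4->0
Position of 4 (4) > position of 0 (2). Must reorder: 4 must now come before 0.
Run Kahn's algorithm (break ties by smallest node id):
  initial in-degrees: [2, 3, 0, 0, 0]
  ready (indeg=0): [2, 3, 4]
  pop 2: indeg[1]->2 | ready=[3, 4] | order so far=[2]
  pop 3: indeg[0]->1; indeg[1]->1 | ready=[4] | order so far=[2, 3]
  pop 4: indeg[0]->0 | ready=[0] | order so far=[2, 3, 4]
  pop 0: indeg[1]->0 | ready=[1] | order so far=[2, 3, 4, 0]
  pop 1: no out-edges | ready=[] | order so far=[2, 3, 4, 0, 1]
  Result: [2, 3, 4, 0, 1]

Answer: [2, 3, 4, 0, 1]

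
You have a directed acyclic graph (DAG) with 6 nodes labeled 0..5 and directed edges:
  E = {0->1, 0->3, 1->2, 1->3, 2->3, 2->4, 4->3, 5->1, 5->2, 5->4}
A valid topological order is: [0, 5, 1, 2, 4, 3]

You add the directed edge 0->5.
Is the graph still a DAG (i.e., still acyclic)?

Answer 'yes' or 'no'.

Answer: yes

Derivation:
Given toposort: [0, 5, 1, 2, 4, 3]
Position of 0: index 0; position of 5: index 1
New edge 0->5: forward
Forward edge: respects the existing order. Still a DAG, same toposort still valid.
Still a DAG? yes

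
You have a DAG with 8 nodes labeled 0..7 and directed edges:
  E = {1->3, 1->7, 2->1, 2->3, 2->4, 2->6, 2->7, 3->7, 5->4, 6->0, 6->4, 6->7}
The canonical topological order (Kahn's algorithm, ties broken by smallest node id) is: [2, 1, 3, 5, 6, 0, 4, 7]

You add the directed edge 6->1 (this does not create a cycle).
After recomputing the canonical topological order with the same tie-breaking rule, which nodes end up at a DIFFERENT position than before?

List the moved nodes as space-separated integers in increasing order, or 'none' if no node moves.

Answer: 0 1 3 5 6

Derivation:
Old toposort: [2, 1, 3, 5, 6, 0, 4, 7]
Added edge 6->1
Recompute Kahn (smallest-id tiebreak):
  initial in-degrees: [1, 2, 0, 2, 3, 0, 1, 4]
  ready (indeg=0): [2, 5]
  pop 2: indeg[1]->1; indeg[3]->1; indeg[4]->2; indeg[6]->0; indeg[7]->3 | ready=[5, 6] | order so far=[2]
  pop 5: indeg[4]->1 | ready=[6] | order so far=[2, 5]
  pop 6: indeg[0]->0; indeg[1]->0; indeg[4]->0; indeg[7]->2 | ready=[0, 1, 4] | order so far=[2, 5, 6]
  pop 0: no out-edges | ready=[1, 4] | order so far=[2, 5, 6, 0]
  pop 1: indeg[3]->0; indeg[7]->1 | ready=[3, 4] | order so far=[2, 5, 6, 0, 1]
  pop 3: indeg[7]->0 | ready=[4, 7] | order so far=[2, 5, 6, 0, 1, 3]
  pop 4: no out-edges | ready=[7] | order so far=[2, 5, 6, 0, 1, 3, 4]
  pop 7: no out-edges | ready=[] | order so far=[2, 5, 6, 0, 1, 3, 4, 7]
New canonical toposort: [2, 5, 6, 0, 1, 3, 4, 7]
Compare positions:
  Node 0: index 5 -> 3 (moved)
  Node 1: index 1 -> 4 (moved)
  Node 2: index 0 -> 0 (same)
  Node 3: index 2 -> 5 (moved)
  Node 4: index 6 -> 6 (same)
  Node 5: index 3 -> 1 (moved)
  Node 6: index 4 -> 2 (moved)
  Node 7: index 7 -> 7 (same)
Nodes that changed position: 0 1 3 5 6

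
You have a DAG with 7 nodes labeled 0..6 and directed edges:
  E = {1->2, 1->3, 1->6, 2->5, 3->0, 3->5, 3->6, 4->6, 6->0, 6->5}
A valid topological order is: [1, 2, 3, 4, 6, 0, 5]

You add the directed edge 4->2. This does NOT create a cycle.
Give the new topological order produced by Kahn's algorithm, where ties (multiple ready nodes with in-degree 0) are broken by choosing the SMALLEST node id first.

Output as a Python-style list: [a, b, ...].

Old toposort: [1, 2, 3, 4, 6, 0, 5]
Added edge: 4->2
Position of 4 (3) > position of 2 (1). Must reorder: 4 must now come before 2.
Run Kahn's algorithm (break ties by smallest node id):
  initial in-degrees: [2, 0, 2, 1, 0, 3, 3]
  ready (indeg=0): [1, 4]
  pop 1: indeg[2]->1; indeg[3]->0; indeg[6]->2 | ready=[3, 4] | order so far=[1]
  pop 3: indeg[0]->1; indeg[5]->2; indeg[6]->1 | ready=[4] | order so far=[1, 3]
  pop 4: indeg[2]->0; indeg[6]->0 | ready=[2, 6] | order so far=[1, 3, 4]
  pop 2: indeg[5]->1 | ready=[6] | order so far=[1, 3, 4, 2]
  pop 6: indeg[0]->0; indeg[5]->0 | ready=[0, 5] | order so far=[1, 3, 4, 2, 6]
  pop 0: no out-edges | ready=[5] | order so far=[1, 3, 4, 2, 6, 0]
  pop 5: no out-edges | ready=[] | order so far=[1, 3, 4, 2, 6, 0, 5]
  Result: [1, 3, 4, 2, 6, 0, 5]

Answer: [1, 3, 4, 2, 6, 0, 5]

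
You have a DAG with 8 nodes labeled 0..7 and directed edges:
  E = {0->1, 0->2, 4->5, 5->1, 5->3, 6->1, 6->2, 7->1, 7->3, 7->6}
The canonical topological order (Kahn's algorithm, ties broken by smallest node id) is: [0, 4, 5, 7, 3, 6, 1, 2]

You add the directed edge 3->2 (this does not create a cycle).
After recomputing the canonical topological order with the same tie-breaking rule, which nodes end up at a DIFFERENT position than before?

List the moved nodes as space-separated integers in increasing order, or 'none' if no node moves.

Old toposort: [0, 4, 5, 7, 3, 6, 1, 2]
Added edge 3->2
Recompute Kahn (smallest-id tiebreak):
  initial in-degrees: [0, 4, 3, 2, 0, 1, 1, 0]
  ready (indeg=0): [0, 4, 7]
  pop 0: indeg[1]->3; indeg[2]->2 | ready=[4, 7] | order so far=[0]
  pop 4: indeg[5]->0 | ready=[5, 7] | order so far=[0, 4]
  pop 5: indeg[1]->2; indeg[3]->1 | ready=[7] | order so far=[0, 4, 5]
  pop 7: indeg[1]->1; indeg[3]->0; indeg[6]->0 | ready=[3, 6] | order so far=[0, 4, 5, 7]
  pop 3: indeg[2]->1 | ready=[6] | order so far=[0, 4, 5, 7, 3]
  pop 6: indeg[1]->0; indeg[2]->0 | ready=[1, 2] | order so far=[0, 4, 5, 7, 3, 6]
  pop 1: no out-edges | ready=[2] | order so far=[0, 4, 5, 7, 3, 6, 1]
  pop 2: no out-edges | ready=[] | order so far=[0, 4, 5, 7, 3, 6, 1, 2]
New canonical toposort: [0, 4, 5, 7, 3, 6, 1, 2]
Compare positions:
  Node 0: index 0 -> 0 (same)
  Node 1: index 6 -> 6 (same)
  Node 2: index 7 -> 7 (same)
  Node 3: index 4 -> 4 (same)
  Node 4: index 1 -> 1 (same)
  Node 5: index 2 -> 2 (same)
  Node 6: index 5 -> 5 (same)
  Node 7: index 3 -> 3 (same)
Nodes that changed position: none

Answer: none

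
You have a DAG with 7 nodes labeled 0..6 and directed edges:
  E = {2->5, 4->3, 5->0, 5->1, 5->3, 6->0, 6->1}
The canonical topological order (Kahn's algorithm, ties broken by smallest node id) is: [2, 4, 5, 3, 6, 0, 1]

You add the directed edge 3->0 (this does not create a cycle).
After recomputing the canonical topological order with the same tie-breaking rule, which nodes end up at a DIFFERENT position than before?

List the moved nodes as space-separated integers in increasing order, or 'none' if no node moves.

Old toposort: [2, 4, 5, 3, 6, 0, 1]
Added edge 3->0
Recompute Kahn (smallest-id tiebreak):
  initial in-degrees: [3, 2, 0, 2, 0, 1, 0]
  ready (indeg=0): [2, 4, 6]
  pop 2: indeg[5]->0 | ready=[4, 5, 6] | order so far=[2]
  pop 4: indeg[3]->1 | ready=[5, 6] | order so far=[2, 4]
  pop 5: indeg[0]->2; indeg[1]->1; indeg[3]->0 | ready=[3, 6] | order so far=[2, 4, 5]
  pop 3: indeg[0]->1 | ready=[6] | order so far=[2, 4, 5, 3]
  pop 6: indeg[0]->0; indeg[1]->0 | ready=[0, 1] | order so far=[2, 4, 5, 3, 6]
  pop 0: no out-edges | ready=[1] | order so far=[2, 4, 5, 3, 6, 0]
  pop 1: no out-edges | ready=[] | order so far=[2, 4, 5, 3, 6, 0, 1]
New canonical toposort: [2, 4, 5, 3, 6, 0, 1]
Compare positions:
  Node 0: index 5 -> 5 (same)
  Node 1: index 6 -> 6 (same)
  Node 2: index 0 -> 0 (same)
  Node 3: index 3 -> 3 (same)
  Node 4: index 1 -> 1 (same)
  Node 5: index 2 -> 2 (same)
  Node 6: index 4 -> 4 (same)
Nodes that changed position: none

Answer: none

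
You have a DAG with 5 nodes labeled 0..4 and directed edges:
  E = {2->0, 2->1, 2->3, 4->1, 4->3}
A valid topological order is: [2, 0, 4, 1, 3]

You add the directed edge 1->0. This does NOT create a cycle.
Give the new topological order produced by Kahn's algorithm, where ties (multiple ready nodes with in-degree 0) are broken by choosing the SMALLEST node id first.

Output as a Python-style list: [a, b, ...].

Old toposort: [2, 0, 4, 1, 3]
Added edge: 1->0
Position of 1 (3) > position of 0 (1). Must reorder: 1 must now come before 0.
Run Kahn's algorithm (break ties by smallest node id):
  initial in-degrees: [2, 2, 0, 2, 0]
  ready (indeg=0): [2, 4]
  pop 2: indeg[0]->1; indeg[1]->1; indeg[3]->1 | ready=[4] | order so far=[2]
  pop 4: indeg[1]->0; indeg[3]->0 | ready=[1, 3] | order so far=[2, 4]
  pop 1: indeg[0]->0 | ready=[0, 3] | order so far=[2, 4, 1]
  pop 0: no out-edges | ready=[3] | order so far=[2, 4, 1, 0]
  pop 3: no out-edges | ready=[] | order so far=[2, 4, 1, 0, 3]
  Result: [2, 4, 1, 0, 3]

Answer: [2, 4, 1, 0, 3]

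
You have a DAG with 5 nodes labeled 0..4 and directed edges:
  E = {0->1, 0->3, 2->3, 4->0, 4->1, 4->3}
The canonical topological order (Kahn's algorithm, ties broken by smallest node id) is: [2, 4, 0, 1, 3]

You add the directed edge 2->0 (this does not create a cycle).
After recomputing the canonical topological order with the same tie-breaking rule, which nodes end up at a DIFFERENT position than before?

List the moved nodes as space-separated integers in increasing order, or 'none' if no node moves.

Old toposort: [2, 4, 0, 1, 3]
Added edge 2->0
Recompute Kahn (smallest-id tiebreak):
  initial in-degrees: [2, 2, 0, 3, 0]
  ready (indeg=0): [2, 4]
  pop 2: indeg[0]->1; indeg[3]->2 | ready=[4] | order so far=[2]
  pop 4: indeg[0]->0; indeg[1]->1; indeg[3]->1 | ready=[0] | order so far=[2, 4]
  pop 0: indeg[1]->0; indeg[3]->0 | ready=[1, 3] | order so far=[2, 4, 0]
  pop 1: no out-edges | ready=[3] | order so far=[2, 4, 0, 1]
  pop 3: no out-edges | ready=[] | order so far=[2, 4, 0, 1, 3]
New canonical toposort: [2, 4, 0, 1, 3]
Compare positions:
  Node 0: index 2 -> 2 (same)
  Node 1: index 3 -> 3 (same)
  Node 2: index 0 -> 0 (same)
  Node 3: index 4 -> 4 (same)
  Node 4: index 1 -> 1 (same)
Nodes that changed position: none

Answer: none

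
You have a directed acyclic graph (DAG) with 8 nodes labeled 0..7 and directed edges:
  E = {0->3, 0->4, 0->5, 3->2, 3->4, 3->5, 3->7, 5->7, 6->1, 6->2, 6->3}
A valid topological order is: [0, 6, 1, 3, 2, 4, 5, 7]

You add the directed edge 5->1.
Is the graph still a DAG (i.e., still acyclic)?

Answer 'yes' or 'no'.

Answer: yes

Derivation:
Given toposort: [0, 6, 1, 3, 2, 4, 5, 7]
Position of 5: index 6; position of 1: index 2
New edge 5->1: backward (u after v in old order)
Backward edge: old toposort is now invalid. Check if this creates a cycle.
Does 1 already reach 5? Reachable from 1: [1]. NO -> still a DAG (reorder needed).
Still a DAG? yes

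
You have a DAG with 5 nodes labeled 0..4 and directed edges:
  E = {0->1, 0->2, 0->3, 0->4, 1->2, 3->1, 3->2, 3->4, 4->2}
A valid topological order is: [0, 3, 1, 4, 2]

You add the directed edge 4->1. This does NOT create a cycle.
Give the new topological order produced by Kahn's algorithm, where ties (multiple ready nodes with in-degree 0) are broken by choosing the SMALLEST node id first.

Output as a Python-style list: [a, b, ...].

Answer: [0, 3, 4, 1, 2]

Derivation:
Old toposort: [0, 3, 1, 4, 2]
Added edge: 4->1
Position of 4 (3) > position of 1 (2). Must reorder: 4 must now come before 1.
Run Kahn's algorithm (break ties by smallest node id):
  initial in-degrees: [0, 3, 4, 1, 2]
  ready (indeg=0): [0]
  pop 0: indeg[1]->2; indeg[2]->3; indeg[3]->0; indeg[4]->1 | ready=[3] | order so far=[0]
  pop 3: indeg[1]->1; indeg[2]->2; indeg[4]->0 | ready=[4] | order so far=[0, 3]
  pop 4: indeg[1]->0; indeg[2]->1 | ready=[1] | order so far=[0, 3, 4]
  pop 1: indeg[2]->0 | ready=[2] | order so far=[0, 3, 4, 1]
  pop 2: no out-edges | ready=[] | order so far=[0, 3, 4, 1, 2]
  Result: [0, 3, 4, 1, 2]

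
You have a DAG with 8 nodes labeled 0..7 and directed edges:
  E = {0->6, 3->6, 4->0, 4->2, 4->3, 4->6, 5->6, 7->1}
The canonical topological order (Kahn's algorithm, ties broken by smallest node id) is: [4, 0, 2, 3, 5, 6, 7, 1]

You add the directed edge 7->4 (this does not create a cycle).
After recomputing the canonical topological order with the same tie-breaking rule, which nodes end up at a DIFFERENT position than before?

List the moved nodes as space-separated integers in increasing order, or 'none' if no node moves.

Old toposort: [4, 0, 2, 3, 5, 6, 7, 1]
Added edge 7->4
Recompute Kahn (smallest-id tiebreak):
  initial in-degrees: [1, 1, 1, 1, 1, 0, 4, 0]
  ready (indeg=0): [5, 7]
  pop 5: indeg[6]->3 | ready=[7] | order so far=[5]
  pop 7: indeg[1]->0; indeg[4]->0 | ready=[1, 4] | order so far=[5, 7]
  pop 1: no out-edges | ready=[4] | order so far=[5, 7, 1]
  pop 4: indeg[0]->0; indeg[2]->0; indeg[3]->0; indeg[6]->2 | ready=[0, 2, 3] | order so far=[5, 7, 1, 4]
  pop 0: indeg[6]->1 | ready=[2, 3] | order so far=[5, 7, 1, 4, 0]
  pop 2: no out-edges | ready=[3] | order so far=[5, 7, 1, 4, 0, 2]
  pop 3: indeg[6]->0 | ready=[6] | order so far=[5, 7, 1, 4, 0, 2, 3]
  pop 6: no out-edges | ready=[] | order so far=[5, 7, 1, 4, 0, 2, 3, 6]
New canonical toposort: [5, 7, 1, 4, 0, 2, 3, 6]
Compare positions:
  Node 0: index 1 -> 4 (moved)
  Node 1: index 7 -> 2 (moved)
  Node 2: index 2 -> 5 (moved)
  Node 3: index 3 -> 6 (moved)
  Node 4: index 0 -> 3 (moved)
  Node 5: index 4 -> 0 (moved)
  Node 6: index 5 -> 7 (moved)
  Node 7: index 6 -> 1 (moved)
Nodes that changed position: 0 1 2 3 4 5 6 7

Answer: 0 1 2 3 4 5 6 7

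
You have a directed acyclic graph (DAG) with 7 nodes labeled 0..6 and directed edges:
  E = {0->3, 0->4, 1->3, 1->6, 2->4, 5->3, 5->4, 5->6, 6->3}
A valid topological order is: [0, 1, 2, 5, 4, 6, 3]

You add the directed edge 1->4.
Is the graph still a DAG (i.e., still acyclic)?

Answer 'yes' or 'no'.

Answer: yes

Derivation:
Given toposort: [0, 1, 2, 5, 4, 6, 3]
Position of 1: index 1; position of 4: index 4
New edge 1->4: forward
Forward edge: respects the existing order. Still a DAG, same toposort still valid.
Still a DAG? yes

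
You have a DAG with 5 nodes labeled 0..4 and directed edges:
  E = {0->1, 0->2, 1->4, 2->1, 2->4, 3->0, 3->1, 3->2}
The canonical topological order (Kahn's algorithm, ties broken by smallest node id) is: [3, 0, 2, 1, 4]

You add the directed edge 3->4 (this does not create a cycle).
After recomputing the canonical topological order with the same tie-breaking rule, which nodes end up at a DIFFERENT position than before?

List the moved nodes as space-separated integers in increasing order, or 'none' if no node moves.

Old toposort: [3, 0, 2, 1, 4]
Added edge 3->4
Recompute Kahn (smallest-id tiebreak):
  initial in-degrees: [1, 3, 2, 0, 3]
  ready (indeg=0): [3]
  pop 3: indeg[0]->0; indeg[1]->2; indeg[2]->1; indeg[4]->2 | ready=[0] | order so far=[3]
  pop 0: indeg[1]->1; indeg[2]->0 | ready=[2] | order so far=[3, 0]
  pop 2: indeg[1]->0; indeg[4]->1 | ready=[1] | order so far=[3, 0, 2]
  pop 1: indeg[4]->0 | ready=[4] | order so far=[3, 0, 2, 1]
  pop 4: no out-edges | ready=[] | order so far=[3, 0, 2, 1, 4]
New canonical toposort: [3, 0, 2, 1, 4]
Compare positions:
  Node 0: index 1 -> 1 (same)
  Node 1: index 3 -> 3 (same)
  Node 2: index 2 -> 2 (same)
  Node 3: index 0 -> 0 (same)
  Node 4: index 4 -> 4 (same)
Nodes that changed position: none

Answer: none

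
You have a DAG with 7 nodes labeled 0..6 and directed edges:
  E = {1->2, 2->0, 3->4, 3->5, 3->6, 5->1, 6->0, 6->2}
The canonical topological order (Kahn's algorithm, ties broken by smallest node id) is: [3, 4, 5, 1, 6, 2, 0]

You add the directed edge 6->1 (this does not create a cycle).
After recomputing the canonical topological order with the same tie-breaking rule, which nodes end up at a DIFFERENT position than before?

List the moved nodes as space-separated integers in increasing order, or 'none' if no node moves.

Old toposort: [3, 4, 5, 1, 6, 2, 0]
Added edge 6->1
Recompute Kahn (smallest-id tiebreak):
  initial in-degrees: [2, 2, 2, 0, 1, 1, 1]
  ready (indeg=0): [3]
  pop 3: indeg[4]->0; indeg[5]->0; indeg[6]->0 | ready=[4, 5, 6] | order so far=[3]
  pop 4: no out-edges | ready=[5, 6] | order so far=[3, 4]
  pop 5: indeg[1]->1 | ready=[6] | order so far=[3, 4, 5]
  pop 6: indeg[0]->1; indeg[1]->0; indeg[2]->1 | ready=[1] | order so far=[3, 4, 5, 6]
  pop 1: indeg[2]->0 | ready=[2] | order so far=[3, 4, 5, 6, 1]
  pop 2: indeg[0]->0 | ready=[0] | order so far=[3, 4, 5, 6, 1, 2]
  pop 0: no out-edges | ready=[] | order so far=[3, 4, 5, 6, 1, 2, 0]
New canonical toposort: [3, 4, 5, 6, 1, 2, 0]
Compare positions:
  Node 0: index 6 -> 6 (same)
  Node 1: index 3 -> 4 (moved)
  Node 2: index 5 -> 5 (same)
  Node 3: index 0 -> 0 (same)
  Node 4: index 1 -> 1 (same)
  Node 5: index 2 -> 2 (same)
  Node 6: index 4 -> 3 (moved)
Nodes that changed position: 1 6

Answer: 1 6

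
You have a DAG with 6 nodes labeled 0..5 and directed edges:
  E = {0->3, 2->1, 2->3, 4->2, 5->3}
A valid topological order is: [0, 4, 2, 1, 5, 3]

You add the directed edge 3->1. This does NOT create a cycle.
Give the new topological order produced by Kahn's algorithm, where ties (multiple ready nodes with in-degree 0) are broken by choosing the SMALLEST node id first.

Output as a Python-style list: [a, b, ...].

Answer: [0, 4, 2, 5, 3, 1]

Derivation:
Old toposort: [0, 4, 2, 1, 5, 3]
Added edge: 3->1
Position of 3 (5) > position of 1 (3). Must reorder: 3 must now come before 1.
Run Kahn's algorithm (break ties by smallest node id):
  initial in-degrees: [0, 2, 1, 3, 0, 0]
  ready (indeg=0): [0, 4, 5]
  pop 0: indeg[3]->2 | ready=[4, 5] | order so far=[0]
  pop 4: indeg[2]->0 | ready=[2, 5] | order so far=[0, 4]
  pop 2: indeg[1]->1; indeg[3]->1 | ready=[5] | order so far=[0, 4, 2]
  pop 5: indeg[3]->0 | ready=[3] | order so far=[0, 4, 2, 5]
  pop 3: indeg[1]->0 | ready=[1] | order so far=[0, 4, 2, 5, 3]
  pop 1: no out-edges | ready=[] | order so far=[0, 4, 2, 5, 3, 1]
  Result: [0, 4, 2, 5, 3, 1]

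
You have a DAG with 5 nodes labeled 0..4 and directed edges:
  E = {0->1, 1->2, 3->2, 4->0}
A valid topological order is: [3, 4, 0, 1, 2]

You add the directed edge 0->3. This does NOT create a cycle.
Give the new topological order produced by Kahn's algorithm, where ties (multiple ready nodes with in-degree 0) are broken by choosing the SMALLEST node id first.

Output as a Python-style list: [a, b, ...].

Old toposort: [3, 4, 0, 1, 2]
Added edge: 0->3
Position of 0 (2) > position of 3 (0). Must reorder: 0 must now come before 3.
Run Kahn's algorithm (break ties by smallest node id):
  initial in-degrees: [1, 1, 2, 1, 0]
  ready (indeg=0): [4]
  pop 4: indeg[0]->0 | ready=[0] | order so far=[4]
  pop 0: indeg[1]->0; indeg[3]->0 | ready=[1, 3] | order so far=[4, 0]
  pop 1: indeg[2]->1 | ready=[3] | order so far=[4, 0, 1]
  pop 3: indeg[2]->0 | ready=[2] | order so far=[4, 0, 1, 3]
  pop 2: no out-edges | ready=[] | order so far=[4, 0, 1, 3, 2]
  Result: [4, 0, 1, 3, 2]

Answer: [4, 0, 1, 3, 2]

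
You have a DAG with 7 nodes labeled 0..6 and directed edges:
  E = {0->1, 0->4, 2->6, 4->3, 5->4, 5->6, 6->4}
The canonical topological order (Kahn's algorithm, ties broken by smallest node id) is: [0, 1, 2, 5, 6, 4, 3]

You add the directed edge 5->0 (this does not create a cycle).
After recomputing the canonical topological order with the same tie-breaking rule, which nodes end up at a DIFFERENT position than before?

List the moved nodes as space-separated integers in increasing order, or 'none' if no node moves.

Answer: 0 1 2 5

Derivation:
Old toposort: [0, 1, 2, 5, 6, 4, 3]
Added edge 5->0
Recompute Kahn (smallest-id tiebreak):
  initial in-degrees: [1, 1, 0, 1, 3, 0, 2]
  ready (indeg=0): [2, 5]
  pop 2: indeg[6]->1 | ready=[5] | order so far=[2]
  pop 5: indeg[0]->0; indeg[4]->2; indeg[6]->0 | ready=[0, 6] | order so far=[2, 5]
  pop 0: indeg[1]->0; indeg[4]->1 | ready=[1, 6] | order so far=[2, 5, 0]
  pop 1: no out-edges | ready=[6] | order so far=[2, 5, 0, 1]
  pop 6: indeg[4]->0 | ready=[4] | order so far=[2, 5, 0, 1, 6]
  pop 4: indeg[3]->0 | ready=[3] | order so far=[2, 5, 0, 1, 6, 4]
  pop 3: no out-edges | ready=[] | order so far=[2, 5, 0, 1, 6, 4, 3]
New canonical toposort: [2, 5, 0, 1, 6, 4, 3]
Compare positions:
  Node 0: index 0 -> 2 (moved)
  Node 1: index 1 -> 3 (moved)
  Node 2: index 2 -> 0 (moved)
  Node 3: index 6 -> 6 (same)
  Node 4: index 5 -> 5 (same)
  Node 5: index 3 -> 1 (moved)
  Node 6: index 4 -> 4 (same)
Nodes that changed position: 0 1 2 5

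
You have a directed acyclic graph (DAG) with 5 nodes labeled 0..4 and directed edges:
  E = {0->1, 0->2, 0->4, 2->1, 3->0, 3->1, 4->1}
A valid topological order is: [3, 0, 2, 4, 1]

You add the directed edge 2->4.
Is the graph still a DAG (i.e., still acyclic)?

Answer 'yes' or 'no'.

Answer: yes

Derivation:
Given toposort: [3, 0, 2, 4, 1]
Position of 2: index 2; position of 4: index 3
New edge 2->4: forward
Forward edge: respects the existing order. Still a DAG, same toposort still valid.
Still a DAG? yes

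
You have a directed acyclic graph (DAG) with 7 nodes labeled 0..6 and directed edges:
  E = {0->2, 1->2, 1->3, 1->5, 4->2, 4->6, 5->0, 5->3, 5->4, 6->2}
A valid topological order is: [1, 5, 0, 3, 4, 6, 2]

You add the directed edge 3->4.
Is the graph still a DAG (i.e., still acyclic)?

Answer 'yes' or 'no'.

Answer: yes

Derivation:
Given toposort: [1, 5, 0, 3, 4, 6, 2]
Position of 3: index 3; position of 4: index 4
New edge 3->4: forward
Forward edge: respects the existing order. Still a DAG, same toposort still valid.
Still a DAG? yes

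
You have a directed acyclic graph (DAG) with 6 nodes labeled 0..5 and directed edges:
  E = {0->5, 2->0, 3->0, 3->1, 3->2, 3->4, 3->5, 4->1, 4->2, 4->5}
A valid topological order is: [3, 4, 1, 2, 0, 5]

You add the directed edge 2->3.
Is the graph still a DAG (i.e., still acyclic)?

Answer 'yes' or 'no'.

Answer: no

Derivation:
Given toposort: [3, 4, 1, 2, 0, 5]
Position of 2: index 3; position of 3: index 0
New edge 2->3: backward (u after v in old order)
Backward edge: old toposort is now invalid. Check if this creates a cycle.
Does 3 already reach 2? Reachable from 3: [0, 1, 2, 3, 4, 5]. YES -> cycle!
Still a DAG? no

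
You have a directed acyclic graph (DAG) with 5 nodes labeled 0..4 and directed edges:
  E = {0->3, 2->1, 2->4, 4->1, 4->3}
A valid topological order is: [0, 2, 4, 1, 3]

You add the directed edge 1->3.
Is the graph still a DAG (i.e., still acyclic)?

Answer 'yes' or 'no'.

Answer: yes

Derivation:
Given toposort: [0, 2, 4, 1, 3]
Position of 1: index 3; position of 3: index 4
New edge 1->3: forward
Forward edge: respects the existing order. Still a DAG, same toposort still valid.
Still a DAG? yes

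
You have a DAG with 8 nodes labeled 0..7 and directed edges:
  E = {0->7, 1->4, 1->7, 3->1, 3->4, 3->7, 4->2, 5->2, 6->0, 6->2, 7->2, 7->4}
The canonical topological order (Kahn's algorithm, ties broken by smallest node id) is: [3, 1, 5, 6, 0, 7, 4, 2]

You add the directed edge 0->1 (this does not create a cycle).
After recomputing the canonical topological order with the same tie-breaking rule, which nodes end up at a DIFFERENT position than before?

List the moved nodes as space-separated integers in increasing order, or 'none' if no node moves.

Answer: 0 1 5 6

Derivation:
Old toposort: [3, 1, 5, 6, 0, 7, 4, 2]
Added edge 0->1
Recompute Kahn (smallest-id tiebreak):
  initial in-degrees: [1, 2, 4, 0, 3, 0, 0, 3]
  ready (indeg=0): [3, 5, 6]
  pop 3: indeg[1]->1; indeg[4]->2; indeg[7]->2 | ready=[5, 6] | order so far=[3]
  pop 5: indeg[2]->3 | ready=[6] | order so far=[3, 5]
  pop 6: indeg[0]->0; indeg[2]->2 | ready=[0] | order so far=[3, 5, 6]
  pop 0: indeg[1]->0; indeg[7]->1 | ready=[1] | order so far=[3, 5, 6, 0]
  pop 1: indeg[4]->1; indeg[7]->0 | ready=[7] | order so far=[3, 5, 6, 0, 1]
  pop 7: indeg[2]->1; indeg[4]->0 | ready=[4] | order so far=[3, 5, 6, 0, 1, 7]
  pop 4: indeg[2]->0 | ready=[2] | order so far=[3, 5, 6, 0, 1, 7, 4]
  pop 2: no out-edges | ready=[] | order so far=[3, 5, 6, 0, 1, 7, 4, 2]
New canonical toposort: [3, 5, 6, 0, 1, 7, 4, 2]
Compare positions:
  Node 0: index 4 -> 3 (moved)
  Node 1: index 1 -> 4 (moved)
  Node 2: index 7 -> 7 (same)
  Node 3: index 0 -> 0 (same)
  Node 4: index 6 -> 6 (same)
  Node 5: index 2 -> 1 (moved)
  Node 6: index 3 -> 2 (moved)
  Node 7: index 5 -> 5 (same)
Nodes that changed position: 0 1 5 6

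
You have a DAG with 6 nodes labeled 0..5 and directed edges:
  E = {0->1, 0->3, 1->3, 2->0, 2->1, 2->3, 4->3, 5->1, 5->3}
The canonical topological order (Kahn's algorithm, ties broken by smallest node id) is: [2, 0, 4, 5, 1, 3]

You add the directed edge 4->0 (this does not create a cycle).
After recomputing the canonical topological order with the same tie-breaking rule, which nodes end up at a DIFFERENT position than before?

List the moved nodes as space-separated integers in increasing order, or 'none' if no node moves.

Old toposort: [2, 0, 4, 5, 1, 3]
Added edge 4->0
Recompute Kahn (smallest-id tiebreak):
  initial in-degrees: [2, 3, 0, 5, 0, 0]
  ready (indeg=0): [2, 4, 5]
  pop 2: indeg[0]->1; indeg[1]->2; indeg[3]->4 | ready=[4, 5] | order so far=[2]
  pop 4: indeg[0]->0; indeg[3]->3 | ready=[0, 5] | order so far=[2, 4]
  pop 0: indeg[1]->1; indeg[3]->2 | ready=[5] | order so far=[2, 4, 0]
  pop 5: indeg[1]->0; indeg[3]->1 | ready=[1] | order so far=[2, 4, 0, 5]
  pop 1: indeg[3]->0 | ready=[3] | order so far=[2, 4, 0, 5, 1]
  pop 3: no out-edges | ready=[] | order so far=[2, 4, 0, 5, 1, 3]
New canonical toposort: [2, 4, 0, 5, 1, 3]
Compare positions:
  Node 0: index 1 -> 2 (moved)
  Node 1: index 4 -> 4 (same)
  Node 2: index 0 -> 0 (same)
  Node 3: index 5 -> 5 (same)
  Node 4: index 2 -> 1 (moved)
  Node 5: index 3 -> 3 (same)
Nodes that changed position: 0 4

Answer: 0 4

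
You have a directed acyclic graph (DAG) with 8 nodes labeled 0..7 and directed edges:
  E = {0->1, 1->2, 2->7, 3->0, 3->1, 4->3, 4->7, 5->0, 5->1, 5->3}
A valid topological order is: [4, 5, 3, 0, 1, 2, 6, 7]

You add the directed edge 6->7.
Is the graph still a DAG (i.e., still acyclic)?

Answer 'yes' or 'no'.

Given toposort: [4, 5, 3, 0, 1, 2, 6, 7]
Position of 6: index 6; position of 7: index 7
New edge 6->7: forward
Forward edge: respects the existing order. Still a DAG, same toposort still valid.
Still a DAG? yes

Answer: yes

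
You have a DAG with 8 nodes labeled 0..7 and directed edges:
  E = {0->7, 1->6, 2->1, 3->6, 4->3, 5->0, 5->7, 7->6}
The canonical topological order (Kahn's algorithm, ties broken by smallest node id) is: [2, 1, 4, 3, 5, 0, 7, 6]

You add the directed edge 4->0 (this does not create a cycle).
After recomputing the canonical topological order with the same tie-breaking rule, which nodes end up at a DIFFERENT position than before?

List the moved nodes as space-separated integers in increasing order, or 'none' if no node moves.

Old toposort: [2, 1, 4, 3, 5, 0, 7, 6]
Added edge 4->0
Recompute Kahn (smallest-id tiebreak):
  initial in-degrees: [2, 1, 0, 1, 0, 0, 3, 2]
  ready (indeg=0): [2, 4, 5]
  pop 2: indeg[1]->0 | ready=[1, 4, 5] | order so far=[2]
  pop 1: indeg[6]->2 | ready=[4, 5] | order so far=[2, 1]
  pop 4: indeg[0]->1; indeg[3]->0 | ready=[3, 5] | order so far=[2, 1, 4]
  pop 3: indeg[6]->1 | ready=[5] | order so far=[2, 1, 4, 3]
  pop 5: indeg[0]->0; indeg[7]->1 | ready=[0] | order so far=[2, 1, 4, 3, 5]
  pop 0: indeg[7]->0 | ready=[7] | order so far=[2, 1, 4, 3, 5, 0]
  pop 7: indeg[6]->0 | ready=[6] | order so far=[2, 1, 4, 3, 5, 0, 7]
  pop 6: no out-edges | ready=[] | order so far=[2, 1, 4, 3, 5, 0, 7, 6]
New canonical toposort: [2, 1, 4, 3, 5, 0, 7, 6]
Compare positions:
  Node 0: index 5 -> 5 (same)
  Node 1: index 1 -> 1 (same)
  Node 2: index 0 -> 0 (same)
  Node 3: index 3 -> 3 (same)
  Node 4: index 2 -> 2 (same)
  Node 5: index 4 -> 4 (same)
  Node 6: index 7 -> 7 (same)
  Node 7: index 6 -> 6 (same)
Nodes that changed position: none

Answer: none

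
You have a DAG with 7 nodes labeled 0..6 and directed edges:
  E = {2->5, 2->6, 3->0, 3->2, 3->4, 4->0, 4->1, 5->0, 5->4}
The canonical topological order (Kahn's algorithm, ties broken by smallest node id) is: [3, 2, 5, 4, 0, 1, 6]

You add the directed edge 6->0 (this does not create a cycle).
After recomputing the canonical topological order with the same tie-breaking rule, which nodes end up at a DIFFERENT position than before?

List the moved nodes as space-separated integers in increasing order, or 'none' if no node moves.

Old toposort: [3, 2, 5, 4, 0, 1, 6]
Added edge 6->0
Recompute Kahn (smallest-id tiebreak):
  initial in-degrees: [4, 1, 1, 0, 2, 1, 1]
  ready (indeg=0): [3]
  pop 3: indeg[0]->3; indeg[2]->0; indeg[4]->1 | ready=[2] | order so far=[3]
  pop 2: indeg[5]->0; indeg[6]->0 | ready=[5, 6] | order so far=[3, 2]
  pop 5: indeg[0]->2; indeg[4]->0 | ready=[4, 6] | order so far=[3, 2, 5]
  pop 4: indeg[0]->1; indeg[1]->0 | ready=[1, 6] | order so far=[3, 2, 5, 4]
  pop 1: no out-edges | ready=[6] | order so far=[3, 2, 5, 4, 1]
  pop 6: indeg[0]->0 | ready=[0] | order so far=[3, 2, 5, 4, 1, 6]
  pop 0: no out-edges | ready=[] | order so far=[3, 2, 5, 4, 1, 6, 0]
New canonical toposort: [3, 2, 5, 4, 1, 6, 0]
Compare positions:
  Node 0: index 4 -> 6 (moved)
  Node 1: index 5 -> 4 (moved)
  Node 2: index 1 -> 1 (same)
  Node 3: index 0 -> 0 (same)
  Node 4: index 3 -> 3 (same)
  Node 5: index 2 -> 2 (same)
  Node 6: index 6 -> 5 (moved)
Nodes that changed position: 0 1 6

Answer: 0 1 6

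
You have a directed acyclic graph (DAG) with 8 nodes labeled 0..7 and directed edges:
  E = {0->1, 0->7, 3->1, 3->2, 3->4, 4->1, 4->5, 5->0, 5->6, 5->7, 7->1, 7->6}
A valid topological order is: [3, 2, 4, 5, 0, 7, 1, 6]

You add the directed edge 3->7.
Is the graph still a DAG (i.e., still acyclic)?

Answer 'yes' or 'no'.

Answer: yes

Derivation:
Given toposort: [3, 2, 4, 5, 0, 7, 1, 6]
Position of 3: index 0; position of 7: index 5
New edge 3->7: forward
Forward edge: respects the existing order. Still a DAG, same toposort still valid.
Still a DAG? yes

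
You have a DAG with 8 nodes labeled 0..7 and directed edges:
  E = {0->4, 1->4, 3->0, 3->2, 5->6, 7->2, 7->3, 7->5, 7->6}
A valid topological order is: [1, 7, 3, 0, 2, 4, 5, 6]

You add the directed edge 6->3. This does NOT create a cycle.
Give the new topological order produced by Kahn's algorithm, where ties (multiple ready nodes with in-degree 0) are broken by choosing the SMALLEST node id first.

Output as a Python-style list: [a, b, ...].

Old toposort: [1, 7, 3, 0, 2, 4, 5, 6]
Added edge: 6->3
Position of 6 (7) > position of 3 (2). Must reorder: 6 must now come before 3.
Run Kahn's algorithm (break ties by smallest node id):
  initial in-degrees: [1, 0, 2, 2, 2, 1, 2, 0]
  ready (indeg=0): [1, 7]
  pop 1: indeg[4]->1 | ready=[7] | order so far=[1]
  pop 7: indeg[2]->1; indeg[3]->1; indeg[5]->0; indeg[6]->1 | ready=[5] | order so far=[1, 7]
  pop 5: indeg[6]->0 | ready=[6] | order so far=[1, 7, 5]
  pop 6: indeg[3]->0 | ready=[3] | order so far=[1, 7, 5, 6]
  pop 3: indeg[0]->0; indeg[2]->0 | ready=[0, 2] | order so far=[1, 7, 5, 6, 3]
  pop 0: indeg[4]->0 | ready=[2, 4] | order so far=[1, 7, 5, 6, 3, 0]
  pop 2: no out-edges | ready=[4] | order so far=[1, 7, 5, 6, 3, 0, 2]
  pop 4: no out-edges | ready=[] | order so far=[1, 7, 5, 6, 3, 0, 2, 4]
  Result: [1, 7, 5, 6, 3, 0, 2, 4]

Answer: [1, 7, 5, 6, 3, 0, 2, 4]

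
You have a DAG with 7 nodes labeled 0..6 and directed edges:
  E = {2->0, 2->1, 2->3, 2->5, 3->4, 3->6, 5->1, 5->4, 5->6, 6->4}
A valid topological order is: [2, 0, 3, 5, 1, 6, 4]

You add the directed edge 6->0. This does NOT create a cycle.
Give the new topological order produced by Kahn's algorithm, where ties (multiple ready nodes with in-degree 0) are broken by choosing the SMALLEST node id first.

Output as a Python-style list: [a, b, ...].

Old toposort: [2, 0, 3, 5, 1, 6, 4]
Added edge: 6->0
Position of 6 (5) > position of 0 (1). Must reorder: 6 must now come before 0.
Run Kahn's algorithm (break ties by smallest node id):
  initial in-degrees: [2, 2, 0, 1, 3, 1, 2]
  ready (indeg=0): [2]
  pop 2: indeg[0]->1; indeg[1]->1; indeg[3]->0; indeg[5]->0 | ready=[3, 5] | order so far=[2]
  pop 3: indeg[4]->2; indeg[6]->1 | ready=[5] | order so far=[2, 3]
  pop 5: indeg[1]->0; indeg[4]->1; indeg[6]->0 | ready=[1, 6] | order so far=[2, 3, 5]
  pop 1: no out-edges | ready=[6] | order so far=[2, 3, 5, 1]
  pop 6: indeg[0]->0; indeg[4]->0 | ready=[0, 4] | order so far=[2, 3, 5, 1, 6]
  pop 0: no out-edges | ready=[4] | order so far=[2, 3, 5, 1, 6, 0]
  pop 4: no out-edges | ready=[] | order so far=[2, 3, 5, 1, 6, 0, 4]
  Result: [2, 3, 5, 1, 6, 0, 4]

Answer: [2, 3, 5, 1, 6, 0, 4]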